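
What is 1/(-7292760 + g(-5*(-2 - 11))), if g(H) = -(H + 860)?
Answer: -1/7293685 ≈ -1.3710e-7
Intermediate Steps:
g(H) = -860 - H (g(H) = -(860 + H) = -860 - H)
1/(-7292760 + g(-5*(-2 - 11))) = 1/(-7292760 + (-860 - (-5)*(-2 - 11))) = 1/(-7292760 + (-860 - (-5)*(-13))) = 1/(-7292760 + (-860 - 1*65)) = 1/(-7292760 + (-860 - 65)) = 1/(-7292760 - 925) = 1/(-7293685) = -1/7293685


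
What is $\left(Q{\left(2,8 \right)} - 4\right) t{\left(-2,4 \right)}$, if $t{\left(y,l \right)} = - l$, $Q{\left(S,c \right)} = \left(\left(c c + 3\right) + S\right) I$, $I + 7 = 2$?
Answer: $1396$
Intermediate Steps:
$I = -5$ ($I = -7 + 2 = -5$)
$Q{\left(S,c \right)} = -15 - 5 S - 5 c^{2}$ ($Q{\left(S,c \right)} = \left(\left(c c + 3\right) + S\right) \left(-5\right) = \left(\left(c^{2} + 3\right) + S\right) \left(-5\right) = \left(\left(3 + c^{2}\right) + S\right) \left(-5\right) = \left(3 + S + c^{2}\right) \left(-5\right) = -15 - 5 S - 5 c^{2}$)
$\left(Q{\left(2,8 \right)} - 4\right) t{\left(-2,4 \right)} = \left(\left(-15 - 10 - 5 \cdot 8^{2}\right) - 4\right) \left(\left(-1\right) 4\right) = \left(\left(-15 - 10 - 320\right) - 4\right) \left(-4\right) = \left(-345 - 4\right) \left(-4\right) = \left(-349\right) \left(-4\right) = 1396$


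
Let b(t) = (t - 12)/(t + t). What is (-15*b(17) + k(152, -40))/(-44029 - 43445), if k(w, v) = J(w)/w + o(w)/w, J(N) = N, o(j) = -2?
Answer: 525/37672136 ≈ 1.3936e-5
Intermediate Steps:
k(w, v) = 1 - 2/w (k(w, v) = w/w - 2/w = 1 - 2/w)
b(t) = (-12 + t)/(2*t) (b(t) = (-12 + t)/((2*t)) = (-12 + t)*(1/(2*t)) = (-12 + t)/(2*t))
(-15*b(17) + k(152, -40))/(-44029 - 43445) = (-15*(-12 + 17)/(2*17) + (-2 + 152)/152)/(-44029 - 43445) = (-15*5/(2*17) + (1/152)*150)/(-87474) = (-15*5/34 + 75/76)*(-1/87474) = (-75/34 + 75/76)*(-1/87474) = -1575/1292*(-1/87474) = 525/37672136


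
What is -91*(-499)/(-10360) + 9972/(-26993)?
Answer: -189862151/39949640 ≈ -4.7525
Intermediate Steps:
-91*(-499)/(-10360) + 9972/(-26993) = 45409*(-1/10360) + 9972*(-1/26993) = -6487/1480 - 9972/26993 = -189862151/39949640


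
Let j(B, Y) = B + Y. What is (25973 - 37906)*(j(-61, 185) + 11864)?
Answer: -143052804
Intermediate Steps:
(25973 - 37906)*(j(-61, 185) + 11864) = (25973 - 37906)*((-61 + 185) + 11864) = -11933*(124 + 11864) = -11933*11988 = -143052804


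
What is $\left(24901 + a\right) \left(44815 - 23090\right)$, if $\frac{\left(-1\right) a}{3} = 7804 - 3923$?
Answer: $288030050$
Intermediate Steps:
$a = -11643$ ($a = - 3 \left(7804 - 3923\right) = \left(-3\right) 3881 = -11643$)
$\left(24901 + a\right) \left(44815 - 23090\right) = \left(24901 - 11643\right) \left(44815 - 23090\right) = 13258 \cdot 21725 = 288030050$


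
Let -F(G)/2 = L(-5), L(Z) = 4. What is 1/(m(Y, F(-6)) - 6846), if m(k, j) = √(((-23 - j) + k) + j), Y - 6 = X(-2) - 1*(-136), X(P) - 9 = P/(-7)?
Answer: -23961/164036557 - √6286/328073114 ≈ -0.00014631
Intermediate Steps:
X(P) = 9 - P/7 (X(P) = 9 + P/(-7) = 9 + P*(-⅐) = 9 - P/7)
F(G) = -8 (F(G) = -2*4 = -8)
Y = 1059/7 (Y = 6 + ((9 - ⅐*(-2)) - 1*(-136)) = 6 + ((9 + 2/7) + 136) = 6 + (65/7 + 136) = 6 + 1017/7 = 1059/7 ≈ 151.29)
m(k, j) = √(-23 + k) (m(k, j) = √((-23 + k - j) + j) = √(-23 + k))
1/(m(Y, F(-6)) - 6846) = 1/(√(-23 + 1059/7) - 6846) = 1/(√(898/7) - 6846) = 1/(√6286/7 - 6846) = 1/(-6846 + √6286/7)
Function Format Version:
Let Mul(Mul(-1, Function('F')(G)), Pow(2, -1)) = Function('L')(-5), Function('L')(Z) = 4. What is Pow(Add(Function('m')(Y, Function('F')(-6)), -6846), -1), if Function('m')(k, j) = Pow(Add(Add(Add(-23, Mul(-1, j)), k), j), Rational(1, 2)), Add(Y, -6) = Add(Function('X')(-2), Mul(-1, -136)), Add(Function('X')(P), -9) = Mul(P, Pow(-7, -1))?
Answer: Add(Rational(-23961, 164036557), Mul(Rational(-1, 328073114), Pow(6286, Rational(1, 2)))) ≈ -0.00014631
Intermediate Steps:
Function('X')(P) = Add(9, Mul(Rational(-1, 7), P)) (Function('X')(P) = Add(9, Mul(P, Pow(-7, -1))) = Add(9, Mul(P, Rational(-1, 7))) = Add(9, Mul(Rational(-1, 7), P)))
Function('F')(G) = -8 (Function('F')(G) = Mul(-2, 4) = -8)
Y = Rational(1059, 7) (Y = Add(6, Add(Add(9, Mul(Rational(-1, 7), -2)), Mul(-1, -136))) = Add(6, Add(Add(9, Rational(2, 7)), 136)) = Add(6, Add(Rational(65, 7), 136)) = Add(6, Rational(1017, 7)) = Rational(1059, 7) ≈ 151.29)
Function('m')(k, j) = Pow(Add(-23, k), Rational(1, 2)) (Function('m')(k, j) = Pow(Add(Add(-23, k, Mul(-1, j)), j), Rational(1, 2)) = Pow(Add(-23, k), Rational(1, 2)))
Pow(Add(Function('m')(Y, Function('F')(-6)), -6846), -1) = Pow(Add(Pow(Add(-23, Rational(1059, 7)), Rational(1, 2)), -6846), -1) = Pow(Add(Pow(Rational(898, 7), Rational(1, 2)), -6846), -1) = Pow(Add(Mul(Rational(1, 7), Pow(6286, Rational(1, 2))), -6846), -1) = Pow(Add(-6846, Mul(Rational(1, 7), Pow(6286, Rational(1, 2)))), -1)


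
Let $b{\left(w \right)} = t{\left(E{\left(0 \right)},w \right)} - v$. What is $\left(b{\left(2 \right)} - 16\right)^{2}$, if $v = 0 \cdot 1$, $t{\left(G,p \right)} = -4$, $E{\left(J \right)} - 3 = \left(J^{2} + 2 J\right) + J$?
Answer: $400$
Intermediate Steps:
$E{\left(J \right)} = 3 + J^{2} + 3 J$ ($E{\left(J \right)} = 3 + \left(\left(J^{2} + 2 J\right) + J\right) = 3 + \left(J^{2} + 3 J\right) = 3 + J^{2} + 3 J$)
$v = 0$
$b{\left(w \right)} = -4$ ($b{\left(w \right)} = -4 - 0 = -4 + 0 = -4$)
$\left(b{\left(2 \right)} - 16\right)^{2} = \left(-4 - 16\right)^{2} = \left(-20\right)^{2} = 400$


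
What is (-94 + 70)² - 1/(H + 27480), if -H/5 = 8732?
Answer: 9319681/16180 ≈ 576.00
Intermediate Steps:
H = -43660 (H = -5*8732 = -43660)
(-94 + 70)² - 1/(H + 27480) = (-94 + 70)² - 1/(-43660 + 27480) = (-24)² - 1/(-16180) = 576 - 1*(-1/16180) = 576 + 1/16180 = 9319681/16180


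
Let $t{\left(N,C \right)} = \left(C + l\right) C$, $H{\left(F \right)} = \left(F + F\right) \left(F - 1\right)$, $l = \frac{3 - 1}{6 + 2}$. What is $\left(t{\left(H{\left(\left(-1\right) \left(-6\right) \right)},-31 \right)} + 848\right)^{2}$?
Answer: $\frac{51912025}{16} \approx 3.2445 \cdot 10^{6}$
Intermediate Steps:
$l = \frac{1}{4}$ ($l = \frac{2}{8} = 2 \cdot \frac{1}{8} = \frac{1}{4} \approx 0.25$)
$H{\left(F \right)} = 2 F \left(-1 + F\right)$
$t{\left(N,C \right)} = C \left(\frac{1}{4} + C\right)$ ($t{\left(N,C \right)} = \left(C + \frac{1}{4}\right) C = \left(\frac{1}{4} + C\right) C = C \left(\frac{1}{4} + C\right)$)
$\left(t{\left(H{\left(\left(-1\right) \left(-6\right) \right)},-31 \right)} + 848\right)^{2} = \left(- 31 \left(\frac{1}{4} - 31\right) + 848\right)^{2} = \left(\left(-31\right) \left(- \frac{123}{4}\right) + 848\right)^{2} = \left(\frac{3813}{4} + 848\right)^{2} = \left(\frac{7205}{4}\right)^{2} = \frac{51912025}{16}$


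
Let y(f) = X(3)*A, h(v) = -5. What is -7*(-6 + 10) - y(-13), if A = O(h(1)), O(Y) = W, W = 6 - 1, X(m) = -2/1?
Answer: -18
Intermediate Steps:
X(m) = -2 (X(m) = -2*1 = -2)
W = 5
O(Y) = 5
A = 5
y(f) = -10 (y(f) = -2*5 = -10)
-7*(-6 + 10) - y(-13) = -7*(-6 + 10) - 1*(-10) = -7*4 + 10 = -28 + 10 = -18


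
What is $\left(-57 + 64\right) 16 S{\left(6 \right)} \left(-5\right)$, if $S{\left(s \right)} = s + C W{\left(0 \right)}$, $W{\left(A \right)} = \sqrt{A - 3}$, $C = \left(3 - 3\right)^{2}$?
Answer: $-3360$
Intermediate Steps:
$C = 0$ ($C = 0^{2} = 0$)
$W{\left(A \right)} = \sqrt{-3 + A}$
$S{\left(s \right)} = s$ ($S{\left(s \right)} = s + 0 \sqrt{-3 + 0} = s + 0 \sqrt{-3} = s + 0 i \sqrt{3} = s + 0 = s$)
$\left(-57 + 64\right) 16 S{\left(6 \right)} \left(-5\right) = \left(-57 + 64\right) 16 \cdot 6 \left(-5\right) = 7 \cdot 16 \left(-30\right) = 112 \left(-30\right) = -3360$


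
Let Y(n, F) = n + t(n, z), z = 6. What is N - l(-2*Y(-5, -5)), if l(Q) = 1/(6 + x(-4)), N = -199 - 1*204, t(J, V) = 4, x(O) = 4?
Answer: -4031/10 ≈ -403.10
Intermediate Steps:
N = -403 (N = -199 - 204 = -403)
Y(n, F) = 4 + n (Y(n, F) = n + 4 = 4 + n)
l(Q) = ⅒ (l(Q) = 1/(6 + 4) = 1/10 = ⅒)
N - l(-2*Y(-5, -5)) = -403 - 1*⅒ = -403 - ⅒ = -4031/10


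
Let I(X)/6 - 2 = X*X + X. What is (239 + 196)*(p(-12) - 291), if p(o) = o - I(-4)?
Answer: -168345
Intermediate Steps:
I(X) = 12 + 6*X + 6*X**2 (I(X) = 12 + 6*(X*X + X) = 12 + 6*(X**2 + X) = 12 + 6*(X + X**2) = 12 + (6*X + 6*X**2) = 12 + 6*X + 6*X**2)
p(o) = -84 + o (p(o) = o - (12 + 6*(-4) + 6*(-4)**2) = o - (12 - 24 + 6*16) = o - (12 - 24 + 96) = o - 1*84 = o - 84 = -84 + o)
(239 + 196)*(p(-12) - 291) = (239 + 196)*((-84 - 12) - 291) = 435*(-96 - 291) = 435*(-387) = -168345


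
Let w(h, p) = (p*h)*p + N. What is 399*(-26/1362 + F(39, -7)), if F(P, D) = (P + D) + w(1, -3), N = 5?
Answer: 4164629/227 ≈ 18346.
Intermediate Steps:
w(h, p) = 5 + h*p**2 (w(h, p) = (p*h)*p + 5 = (h*p)*p + 5 = h*p**2 + 5 = 5 + h*p**2)
F(P, D) = 14 + D + P (F(P, D) = (P + D) + (5 + 1*(-3)**2) = (D + P) + (5 + 1*9) = (D + P) + (5 + 9) = (D + P) + 14 = 14 + D + P)
399*(-26/1362 + F(39, -7)) = 399*(-26/1362 + (14 - 7 + 39)) = 399*(-26*1/1362 + 46) = 399*(-13/681 + 46) = 399*(31313/681) = 4164629/227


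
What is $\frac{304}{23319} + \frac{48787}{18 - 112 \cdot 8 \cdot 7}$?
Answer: $- \frac{1135762837}{145837026} \approx -7.7879$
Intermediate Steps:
$\frac{304}{23319} + \frac{48787}{18 - 112 \cdot 8 \cdot 7} = 304 \cdot \frac{1}{23319} + \frac{48787}{18 - 6272} = \frac{304}{23319} + \frac{48787}{18 - 6272} = \frac{304}{23319} + \frac{48787}{-6254} = \frac{304}{23319} + 48787 \left(- \frac{1}{6254}\right) = \frac{304}{23319} - \frac{48787}{6254} = - \frac{1135762837}{145837026}$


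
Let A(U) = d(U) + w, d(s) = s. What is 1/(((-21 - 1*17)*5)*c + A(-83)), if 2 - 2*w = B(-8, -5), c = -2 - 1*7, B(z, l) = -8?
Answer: 1/1632 ≈ 0.00061275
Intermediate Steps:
c = -9 (c = -2 - 7 = -9)
w = 5 (w = 1 - 1/2*(-8) = 1 + 4 = 5)
A(U) = 5 + U (A(U) = U + 5 = 5 + U)
1/(((-21 - 1*17)*5)*c + A(-83)) = 1/(((-21 - 1*17)*5)*(-9) + (5 - 83)) = 1/(((-21 - 17)*5)*(-9) - 78) = 1/(-38*5*(-9) - 78) = 1/(-190*(-9) - 78) = 1/(1710 - 78) = 1/1632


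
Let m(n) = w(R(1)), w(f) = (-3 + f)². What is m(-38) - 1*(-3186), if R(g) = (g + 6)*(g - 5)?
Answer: 4147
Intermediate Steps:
R(g) = (-5 + g)*(6 + g) (R(g) = (6 + g)*(-5 + g) = (-5 + g)*(6 + g))
m(n) = 961 (m(n) = (-3 + (-30 + 1 + 1²))² = (-3 + (-30 + 1 + 1))² = (-3 - 28)² = (-31)² = 961)
m(-38) - 1*(-3186) = 961 - 1*(-3186) = 961 + 3186 = 4147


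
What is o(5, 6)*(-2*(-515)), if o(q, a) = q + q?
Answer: 10300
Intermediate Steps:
o(q, a) = 2*q
o(5, 6)*(-2*(-515)) = (2*5)*(-2*(-515)) = 10*1030 = 10300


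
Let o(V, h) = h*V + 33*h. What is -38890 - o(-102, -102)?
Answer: -45928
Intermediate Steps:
o(V, h) = 33*h + V*h (o(V, h) = V*h + 33*h = 33*h + V*h)
-38890 - o(-102, -102) = -38890 - (-102)*(33 - 102) = -38890 - (-102)*(-69) = -38890 - 1*7038 = -38890 - 7038 = -45928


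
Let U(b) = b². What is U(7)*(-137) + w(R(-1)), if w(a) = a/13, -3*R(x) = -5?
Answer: -261802/39 ≈ -6712.9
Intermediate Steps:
R(x) = 5/3 (R(x) = -⅓*(-5) = 5/3)
w(a) = a/13 (w(a) = a*(1/13) = a/13)
U(7)*(-137) + w(R(-1)) = 7²*(-137) + (1/13)*(5/3) = 49*(-137) + 5/39 = -6713 + 5/39 = -261802/39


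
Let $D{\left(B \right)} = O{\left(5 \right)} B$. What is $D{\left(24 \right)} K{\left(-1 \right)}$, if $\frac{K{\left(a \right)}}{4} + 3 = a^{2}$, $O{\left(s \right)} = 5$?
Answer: $-960$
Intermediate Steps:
$K{\left(a \right)} = -12 + 4 a^{2}$
$D{\left(B \right)} = 5 B$
$D{\left(24 \right)} K{\left(-1 \right)} = 5 \cdot 24 \left(-12 + 4 \left(-1\right)^{2}\right) = 120 \left(-12 + 4 \cdot 1\right) = 120 \left(-12 + 4\right) = 120 \left(-8\right) = -960$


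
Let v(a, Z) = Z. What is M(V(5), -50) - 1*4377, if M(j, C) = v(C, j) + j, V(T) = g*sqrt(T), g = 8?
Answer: -4377 + 16*sqrt(5) ≈ -4341.2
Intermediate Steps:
V(T) = 8*sqrt(T)
M(j, C) = 2*j (M(j, C) = j + j = 2*j)
M(V(5), -50) - 1*4377 = 2*(8*sqrt(5)) - 1*4377 = 16*sqrt(5) - 4377 = -4377 + 16*sqrt(5)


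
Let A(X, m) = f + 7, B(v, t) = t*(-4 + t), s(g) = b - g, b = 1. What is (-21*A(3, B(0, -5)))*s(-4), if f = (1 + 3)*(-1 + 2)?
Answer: -1155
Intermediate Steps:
f = 4 (f = 4*1 = 4)
s(g) = 1 - g
A(X, m) = 11 (A(X, m) = 4 + 7 = 11)
(-21*A(3, B(0, -5)))*s(-4) = (-21*11)*(1 - 1*(-4)) = -231*(1 + 4) = -231*5 = -1155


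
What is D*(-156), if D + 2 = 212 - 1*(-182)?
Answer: -61152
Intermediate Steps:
D = 392 (D = -2 + (212 - 1*(-182)) = -2 + (212 + 182) = -2 + 394 = 392)
D*(-156) = 392*(-156) = -61152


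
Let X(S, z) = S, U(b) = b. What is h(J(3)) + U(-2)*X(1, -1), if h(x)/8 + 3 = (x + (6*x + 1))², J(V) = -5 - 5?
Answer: 38062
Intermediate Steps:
J(V) = -10
h(x) = -24 + 8*(1 + 7*x)² (h(x) = -24 + 8*(x + (6*x + 1))² = -24 + 8*(x + (1 + 6*x))² = -24 + 8*(1 + 7*x)²)
h(J(3)) + U(-2)*X(1, -1) = (-24 + 8*(1 + 7*(-10))²) - 2*1 = (-24 + 8*(1 - 70)²) - 2 = (-24 + 8*(-69)²) - 2 = (-24 + 8*4761) - 2 = (-24 + 38088) - 2 = 38064 - 2 = 38062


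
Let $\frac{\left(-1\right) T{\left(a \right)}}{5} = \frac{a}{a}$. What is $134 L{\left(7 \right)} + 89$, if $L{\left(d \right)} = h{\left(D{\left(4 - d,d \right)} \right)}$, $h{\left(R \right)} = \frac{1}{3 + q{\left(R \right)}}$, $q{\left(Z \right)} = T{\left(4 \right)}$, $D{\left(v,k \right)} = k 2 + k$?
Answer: $22$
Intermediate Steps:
$T{\left(a \right)} = -5$ ($T{\left(a \right)} = - 5 \frac{a}{a} = \left(-5\right) 1 = -5$)
$D{\left(v,k \right)} = 3 k$ ($D{\left(v,k \right)} = 2 k + k = 3 k$)
$q{\left(Z \right)} = -5$
$h{\left(R \right)} = - \frac{1}{2}$ ($h{\left(R \right)} = \frac{1}{3 - 5} = \frac{1}{-2} = - \frac{1}{2}$)
$L{\left(d \right)} = - \frac{1}{2}$
$134 L{\left(7 \right)} + 89 = 134 \left(- \frac{1}{2}\right) + 89 = -67 + 89 = 22$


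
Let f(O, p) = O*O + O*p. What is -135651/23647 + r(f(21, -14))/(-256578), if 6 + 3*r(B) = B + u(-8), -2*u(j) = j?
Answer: -104418615649/18201899898 ≈ -5.7367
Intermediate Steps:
u(j) = -j/2
f(O, p) = O**2 + O*p
r(B) = -2/3 + B/3 (r(B) = -2 + (B - 1/2*(-8))/3 = -2 + (B + 4)/3 = -2 + (4 + B)/3 = -2 + (4/3 + B/3) = -2/3 + B/3)
-135651/23647 + r(f(21, -14))/(-256578) = -135651/23647 + (-2/3 + (21*(21 - 14))/3)/(-256578) = -135651*1/23647 + (-2/3 + (21*7)/3)*(-1/256578) = -135651/23647 + (-2/3 + (1/3)*147)*(-1/256578) = -135651/23647 + (-2/3 + 49)*(-1/256578) = -135651/23647 + (145/3)*(-1/256578) = -135651/23647 - 145/769734 = -104418615649/18201899898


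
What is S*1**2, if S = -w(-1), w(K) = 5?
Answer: -5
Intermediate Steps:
S = -5 (S = -1*5 = -5)
S*1**2 = -5*1**2 = -5*1 = -5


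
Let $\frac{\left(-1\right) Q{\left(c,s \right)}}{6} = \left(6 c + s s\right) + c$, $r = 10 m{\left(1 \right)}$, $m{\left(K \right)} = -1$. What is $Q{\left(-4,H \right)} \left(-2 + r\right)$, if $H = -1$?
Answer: $-1944$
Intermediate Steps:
$r = -10$ ($r = 10 \left(-1\right) = -10$)
$Q{\left(c,s \right)} = - 42 c - 6 s^{2}$ ($Q{\left(c,s \right)} = - 6 \left(\left(6 c + s s\right) + c\right) = - 6 \left(\left(6 c + s^{2}\right) + c\right) = - 6 \left(\left(s^{2} + 6 c\right) + c\right) = - 6 \left(s^{2} + 7 c\right) = - 42 c - 6 s^{2}$)
$Q{\left(-4,H \right)} \left(-2 + r\right) = \left(\left(-42\right) \left(-4\right) - 6 \left(-1\right)^{2}\right) \left(-2 - 10\right) = \left(168 - 6\right) \left(-12\right) = 162 \left(-12\right) = -1944$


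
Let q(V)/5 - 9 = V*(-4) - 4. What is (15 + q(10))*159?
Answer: -25440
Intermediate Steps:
q(V) = 25 - 20*V (q(V) = 45 + 5*(V*(-4) - 4) = 45 + 5*(-4*V - 4) = 45 + 5*(-4 - 4*V) = 45 + (-20 - 20*V) = 25 - 20*V)
(15 + q(10))*159 = (15 + (25 - 20*10))*159 = (15 + (25 - 200))*159 = (15 - 175)*159 = -160*159 = -25440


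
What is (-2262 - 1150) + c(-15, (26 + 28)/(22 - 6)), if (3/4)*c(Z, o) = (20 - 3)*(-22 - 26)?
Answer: -4500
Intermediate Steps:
c(Z, o) = -1088 (c(Z, o) = 4*((20 - 3)*(-22 - 26))/3 = 4*(17*(-48))/3 = (4/3)*(-816) = -1088)
(-2262 - 1150) + c(-15, (26 + 28)/(22 - 6)) = (-2262 - 1150) - 1088 = -3412 - 1088 = -4500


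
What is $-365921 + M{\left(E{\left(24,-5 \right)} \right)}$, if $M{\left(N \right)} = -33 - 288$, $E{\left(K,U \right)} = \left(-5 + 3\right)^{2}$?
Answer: $-366242$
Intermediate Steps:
$E{\left(K,U \right)} = 4$ ($E{\left(K,U \right)} = \left(-2\right)^{2} = 4$)
$M{\left(N \right)} = -321$
$-365921 + M{\left(E{\left(24,-5 \right)} \right)} = -365921 - 321 = -366242$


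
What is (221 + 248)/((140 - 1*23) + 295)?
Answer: 469/412 ≈ 1.1383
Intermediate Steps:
(221 + 248)/((140 - 1*23) + 295) = 469/((140 - 23) + 295) = 469/(117 + 295) = 469/412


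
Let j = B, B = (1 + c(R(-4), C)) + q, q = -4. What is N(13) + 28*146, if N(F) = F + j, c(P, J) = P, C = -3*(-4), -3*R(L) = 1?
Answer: 12293/3 ≈ 4097.7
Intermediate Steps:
R(L) = -1/3 (R(L) = -1/3*1 = -1/3)
C = 12
B = -10/3 (B = (1 - 1/3) - 4 = 2/3 - 4 = -10/3 ≈ -3.3333)
j = -10/3 ≈ -3.3333
N(F) = -10/3 + F (N(F) = F - 10/3 = -10/3 + F)
N(13) + 28*146 = (-10/3 + 13) + 28*146 = 29/3 + 4088 = 12293/3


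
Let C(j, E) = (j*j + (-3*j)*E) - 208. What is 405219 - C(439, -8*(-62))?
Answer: 865938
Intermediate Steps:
C(j, E) = -208 + j² - 3*E*j (C(j, E) = (j² - 3*E*j) - 208 = -208 + j² - 3*E*j)
405219 - C(439, -8*(-62)) = 405219 - (-208 + 439² - 3*(-8*(-62))*439) = 405219 - (-208 + 192721 - 3*496*439) = 405219 - (-208 + 192721 - 653232) = 405219 - 1*(-460719) = 405219 + 460719 = 865938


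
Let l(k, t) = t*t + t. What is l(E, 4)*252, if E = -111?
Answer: 5040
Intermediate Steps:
l(k, t) = t + t² (l(k, t) = t² + t = t + t²)
l(E, 4)*252 = (4*(1 + 4))*252 = (4*5)*252 = 20*252 = 5040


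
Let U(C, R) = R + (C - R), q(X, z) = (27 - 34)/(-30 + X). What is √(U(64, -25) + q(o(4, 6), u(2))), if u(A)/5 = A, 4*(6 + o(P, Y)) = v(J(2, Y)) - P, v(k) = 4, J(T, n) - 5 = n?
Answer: √2311/6 ≈ 8.0121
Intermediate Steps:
J(T, n) = 5 + n
o(P, Y) = -5 - P/4 (o(P, Y) = -6 + (4 - P)/4 = -6 + (1 - P/4) = -5 - P/4)
u(A) = 5*A
q(X, z) = -7/(-30 + X)
U(C, R) = C
√(U(64, -25) + q(o(4, 6), u(2))) = √(64 - 7/(-30 + (-5 - ¼*4))) = √(64 - 7/(-30 + (-5 - 1))) = √(64 - 7/(-30 - 6)) = √(64 - 7/(-36)) = √(64 - 7*(-1/36)) = √(64 + 7/36) = √(2311/36) = √2311/6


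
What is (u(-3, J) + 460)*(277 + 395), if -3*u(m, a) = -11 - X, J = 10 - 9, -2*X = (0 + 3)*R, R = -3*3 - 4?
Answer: 315952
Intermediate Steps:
R = -13 (R = -9 - 4 = -13)
X = 39/2 (X = -(0 + 3)*(-13)/2 = -3*(-13)/2 = -1/2*(-39) = 39/2 ≈ 19.500)
J = 1
u(m, a) = 61/6 (u(m, a) = -(-11 - 1*39/2)/3 = -(-11 - 39/2)/3 = -1/3*(-61/2) = 61/6)
(u(-3, J) + 460)*(277 + 395) = (61/6 + 460)*(277 + 395) = (2821/6)*672 = 315952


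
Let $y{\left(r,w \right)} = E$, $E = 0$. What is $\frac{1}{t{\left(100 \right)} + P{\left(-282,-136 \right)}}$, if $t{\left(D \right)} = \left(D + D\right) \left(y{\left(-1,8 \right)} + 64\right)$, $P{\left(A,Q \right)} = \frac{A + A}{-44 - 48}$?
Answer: $\frac{23}{294541} \approx 7.8088 \cdot 10^{-5}$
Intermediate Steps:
$P{\left(A,Q \right)} = - \frac{A}{46}$ ($P{\left(A,Q \right)} = \frac{2 A}{-92} = 2 A \left(- \frac{1}{92}\right) = - \frac{A}{46}$)
$y{\left(r,w \right)} = 0$
$t{\left(D \right)} = 128 D$ ($t{\left(D \right)} = \left(D + D\right) \left(0 + 64\right) = 2 D 64 = 128 D$)
$\frac{1}{t{\left(100 \right)} + P{\left(-282,-136 \right)}} = \frac{1}{128 \cdot 100 - - \frac{141}{23}} = \frac{1}{12800 + \frac{141}{23}} = \frac{1}{\frac{294541}{23}} = \frac{23}{294541}$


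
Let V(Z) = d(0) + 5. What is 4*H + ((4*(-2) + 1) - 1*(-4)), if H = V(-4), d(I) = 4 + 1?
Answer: 37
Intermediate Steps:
d(I) = 5
V(Z) = 10 (V(Z) = 5 + 5 = 10)
H = 10
4*H + ((4*(-2) + 1) - 1*(-4)) = 4*10 + ((4*(-2) + 1) - 1*(-4)) = 40 + ((-8 + 1) + 4) = 40 + (-7 + 4) = 40 - 3 = 37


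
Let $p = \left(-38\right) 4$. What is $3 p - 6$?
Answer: $-462$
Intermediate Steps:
$p = -152$
$3 p - 6 = 3 \left(-152\right) - 6 = -456 - 6 = -462$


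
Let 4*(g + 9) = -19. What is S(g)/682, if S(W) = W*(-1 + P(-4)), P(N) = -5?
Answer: 15/124 ≈ 0.12097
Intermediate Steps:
g = -55/4 (g = -9 + (¼)*(-19) = -9 - 19/4 = -55/4 ≈ -13.750)
S(W) = -6*W (S(W) = W*(-1 - 5) = W*(-6) = -6*W)
S(g)/682 = -6*(-55/4)/682 = (165/2)*(1/682) = 15/124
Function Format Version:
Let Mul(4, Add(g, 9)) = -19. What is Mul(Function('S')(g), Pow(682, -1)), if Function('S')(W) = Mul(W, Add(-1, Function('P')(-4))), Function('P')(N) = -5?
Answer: Rational(15, 124) ≈ 0.12097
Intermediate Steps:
g = Rational(-55, 4) (g = Add(-9, Mul(Rational(1, 4), -19)) = Add(-9, Rational(-19, 4)) = Rational(-55, 4) ≈ -13.750)
Function('S')(W) = Mul(-6, W) (Function('S')(W) = Mul(W, Add(-1, -5)) = Mul(W, -6) = Mul(-6, W))
Mul(Function('S')(g), Pow(682, -1)) = Mul(Mul(-6, Rational(-55, 4)), Pow(682, -1)) = Mul(Rational(165, 2), Rational(1, 682)) = Rational(15, 124)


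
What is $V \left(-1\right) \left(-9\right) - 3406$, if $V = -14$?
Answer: $-3532$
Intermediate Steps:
$V \left(-1\right) \left(-9\right) - 3406 = \left(-14\right) \left(-1\right) \left(-9\right) - 3406 = 14 \left(-9\right) - 3406 = -126 - 3406 = -3532$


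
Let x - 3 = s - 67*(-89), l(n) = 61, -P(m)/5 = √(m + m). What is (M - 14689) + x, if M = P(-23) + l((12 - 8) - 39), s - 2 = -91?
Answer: -8751 - 5*I*√46 ≈ -8751.0 - 33.912*I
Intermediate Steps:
P(m) = -5*√2*√m (P(m) = -5*√(m + m) = -5*√2*√m)
s = -89 (s = 2 - 91 = -89)
x = 5877 (x = 3 + (-89 - 67*(-89)) = 3 + (-89 + 5963) = 3 + 5874 = 5877)
M = 61 - 5*I*√46 (M = -5*√2*√(-23) + 61 = -5*√2*I*√23 + 61 = -5*I*√46 + 61 = 61 - 5*I*√46 ≈ 61.0 - 33.912*I)
(M - 14689) + x = ((61 - 5*I*√46) - 14689) + 5877 = (-14628 - 5*I*√46) + 5877 = -8751 - 5*I*√46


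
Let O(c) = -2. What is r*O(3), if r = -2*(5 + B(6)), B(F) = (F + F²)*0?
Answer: 20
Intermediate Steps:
B(F) = 0
r = -10 (r = -2*(5 + 0) = -2*5 = -10)
r*O(3) = -10*(-2) = 20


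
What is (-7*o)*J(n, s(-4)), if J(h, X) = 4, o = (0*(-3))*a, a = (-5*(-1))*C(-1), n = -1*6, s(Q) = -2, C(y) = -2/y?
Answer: 0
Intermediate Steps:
n = -6
a = 10 (a = (-5*(-1))*(-2/(-1)) = 5*(-2*(-1)) = 5*2 = 10)
o = 0 (o = (0*(-3))*10 = 0*10 = 0)
(-7*o)*J(n, s(-4)) = -7*0*4 = 0*4 = 0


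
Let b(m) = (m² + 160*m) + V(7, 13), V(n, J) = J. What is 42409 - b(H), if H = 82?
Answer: 22552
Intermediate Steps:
b(m) = 13 + m² + 160*m (b(m) = (m² + 160*m) + 13 = 13 + m² + 160*m)
42409 - b(H) = 42409 - (13 + 82² + 160*82) = 42409 - (13 + 6724 + 13120) = 42409 - 1*19857 = 42409 - 19857 = 22552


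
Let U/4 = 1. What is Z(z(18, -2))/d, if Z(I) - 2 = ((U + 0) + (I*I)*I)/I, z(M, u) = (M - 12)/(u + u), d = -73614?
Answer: -19/883368 ≈ -2.1509e-5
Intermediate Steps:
U = 4 (U = 4*1 = 4)
z(M, u) = (-12 + M)/(2*u) (z(M, u) = (-12 + M)/((2*u)) = (-12 + M)*(1/(2*u)) = (-12 + M)/(2*u))
Z(I) = 2 + (4 + I**3)/I (Z(I) = 2 + ((4 + 0) + (I*I)*I)/I = 2 + (4 + I**2*I)/I = 2 + (4 + I**3)/I)
Z(z(18, -2))/d = (2 + ((1/2)*(-12 + 18)/(-2))**2 + 4/(((1/2)*(-12 + 18)/(-2))))/(-73614) = (2 + ((1/2)*(-1/2)*6)**2 + 4/(((1/2)*(-1/2)*6)))*(-1/73614) = (2 + (-3/2)**2 + 4/(-3/2))*(-1/73614) = (2 + 9/4 + 4*(-2/3))*(-1/73614) = (2 + 9/4 - 8/3)*(-1/73614) = (19/12)*(-1/73614) = -19/883368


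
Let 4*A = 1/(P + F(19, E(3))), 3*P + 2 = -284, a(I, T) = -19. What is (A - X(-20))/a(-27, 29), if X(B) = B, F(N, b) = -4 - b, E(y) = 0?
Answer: -23837/22648 ≈ -1.0525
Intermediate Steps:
P = -286/3 (P = -2/3 + (1/3)*(-284) = -2/3 - 284/3 = -286/3 ≈ -95.333)
A = -3/1192 (A = 1/(4*(-286/3 + (-4 - 1*0))) = 1/(4*(-286/3 + (-4 + 0))) = 1/(4*(-286/3 - 4)) = 1/(4*(-298/3)) = (1/4)*(-3/298) = -3/1192 ≈ -0.0025168)
(A - X(-20))/a(-27, 29) = (-3/1192 - 1*(-20))/(-19) = (-3/1192 + 20)*(-1/19) = (23837/1192)*(-1/19) = -23837/22648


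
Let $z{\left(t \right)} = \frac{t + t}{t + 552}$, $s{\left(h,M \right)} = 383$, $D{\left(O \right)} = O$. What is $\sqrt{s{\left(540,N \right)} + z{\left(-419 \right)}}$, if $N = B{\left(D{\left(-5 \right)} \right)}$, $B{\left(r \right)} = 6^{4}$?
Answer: $\frac{\sqrt{6663433}}{133} \approx 19.409$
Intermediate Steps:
$B{\left(r \right)} = 1296$
$N = 1296$
$z{\left(t \right)} = \frac{2 t}{552 + t}$
$\sqrt{s{\left(540,N \right)} + z{\left(-419 \right)}} = \sqrt{383 + 2 \left(-419\right) \frac{1}{552 - 419}} = \sqrt{383 + 2 \left(-419\right) \frac{1}{133}} = \sqrt{383 - \frac{838}{133}} = \sqrt{\frac{50101}{133}} = \frac{\sqrt{6663433}}{133}$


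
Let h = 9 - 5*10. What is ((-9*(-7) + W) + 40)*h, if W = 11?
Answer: -4674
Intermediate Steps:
h = -41 (h = 9 - 50 = -41)
((-9*(-7) + W) + 40)*h = ((-9*(-7) + 11) + 40)*(-41) = ((63 + 11) + 40)*(-41) = (74 + 40)*(-41) = 114*(-41) = -4674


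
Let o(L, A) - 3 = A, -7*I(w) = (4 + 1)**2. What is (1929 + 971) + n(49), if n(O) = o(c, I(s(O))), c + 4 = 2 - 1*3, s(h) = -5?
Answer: 20296/7 ≈ 2899.4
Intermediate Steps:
I(w) = -25/7 (I(w) = -(4 + 1)**2/7 = -1/7*5**2 = -1/7*25 = -25/7)
c = -5 (c = -4 + (2 - 1*3) = -4 + (2 - 3) = -4 - 1 = -5)
o(L, A) = 3 + A
n(O) = -4/7 (n(O) = 3 - 25/7 = -4/7)
(1929 + 971) + n(49) = (1929 + 971) - 4/7 = 2900 - 4/7 = 20296/7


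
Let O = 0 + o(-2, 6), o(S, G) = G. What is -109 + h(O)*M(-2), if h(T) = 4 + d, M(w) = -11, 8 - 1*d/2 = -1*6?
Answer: -461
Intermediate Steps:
d = 28 (d = 16 - (-2)*6 = 16 - 2*(-6) = 16 + 12 = 28)
O = 6 (O = 0 + 6 = 6)
h(T) = 32 (h(T) = 4 + 28 = 32)
-109 + h(O)*M(-2) = -109 + 32*(-11) = -109 - 352 = -461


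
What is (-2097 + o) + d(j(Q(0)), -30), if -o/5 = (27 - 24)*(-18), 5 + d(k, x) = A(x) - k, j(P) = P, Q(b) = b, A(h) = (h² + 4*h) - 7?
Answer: -1059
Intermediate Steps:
A(h) = -7 + h² + 4*h
d(k, x) = -12 + x² - k + 4*x (d(k, x) = -5 + ((-7 + x² + 4*x) - k) = -5 + (-7 + x² - k + 4*x) = -12 + x² - k + 4*x)
o = 270 (o = -5*(27 - 24)*(-18) = -15*(-18) = -5*(-54) = 270)
(-2097 + o) + d(j(Q(0)), -30) = (-2097 + 270) + (-12 + (-30)² - 1*0 + 4*(-30)) = -1827 + (-12 + 900 + 0 - 120) = -1827 + 768 = -1059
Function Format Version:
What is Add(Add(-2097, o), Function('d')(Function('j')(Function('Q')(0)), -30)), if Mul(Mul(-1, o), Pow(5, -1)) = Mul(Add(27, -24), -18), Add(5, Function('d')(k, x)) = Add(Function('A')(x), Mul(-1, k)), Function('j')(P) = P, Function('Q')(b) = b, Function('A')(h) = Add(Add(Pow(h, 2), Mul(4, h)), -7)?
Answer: -1059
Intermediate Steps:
Function('A')(h) = Add(-7, Pow(h, 2), Mul(4, h))
Function('d')(k, x) = Add(-12, Pow(x, 2), Mul(-1, k), Mul(4, x)) (Function('d')(k, x) = Add(-5, Add(Add(-7, Pow(x, 2), Mul(4, x)), Mul(-1, k))) = Add(-5, Add(-7, Pow(x, 2), Mul(-1, k), Mul(4, x))) = Add(-12, Pow(x, 2), Mul(-1, k), Mul(4, x)))
o = 270 (o = Mul(-5, Mul(Add(27, -24), -18)) = Mul(-5, Mul(3, -18)) = Mul(-5, -54) = 270)
Add(Add(-2097, o), Function('d')(Function('j')(Function('Q')(0)), -30)) = Add(Add(-2097, 270), Add(-12, Pow(-30, 2), Mul(-1, 0), Mul(4, -30))) = Add(-1827, Add(-12, 900, 0, -120)) = Add(-1827, 768) = -1059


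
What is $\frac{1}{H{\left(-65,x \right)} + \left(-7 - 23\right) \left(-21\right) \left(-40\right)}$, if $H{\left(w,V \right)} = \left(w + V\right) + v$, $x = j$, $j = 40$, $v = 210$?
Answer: $- \frac{1}{25015} \approx -3.9976 \cdot 10^{-5}$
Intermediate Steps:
$x = 40$
$H{\left(w,V \right)} = 210 + V + w$ ($H{\left(w,V \right)} = \left(w + V\right) + 210 = \left(V + w\right) + 210 = 210 + V + w$)
$\frac{1}{H{\left(-65,x \right)} + \left(-7 - 23\right) \left(-21\right) \left(-40\right)} = \frac{1}{\left(210 + 40 - 65\right) + \left(-7 - 23\right) \left(-21\right) \left(-40\right)} = \frac{1}{185 + \left(-7 - 23\right) \left(-21\right) \left(-40\right)} = \frac{1}{185 + \left(-30\right) \left(-21\right) \left(-40\right)} = \frac{1}{185 + 630 \left(-40\right)} = \frac{1}{185 - 25200} = \frac{1}{-25015} = - \frac{1}{25015}$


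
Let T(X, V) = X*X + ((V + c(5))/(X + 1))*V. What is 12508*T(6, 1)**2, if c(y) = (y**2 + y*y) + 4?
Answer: 1178866492/49 ≈ 2.4058e+7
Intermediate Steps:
c(y) = 4 + 2*y**2 (c(y) = (y**2 + y**2) + 4 = 2*y**2 + 4 = 4 + 2*y**2)
T(X, V) = X**2 + V*(54 + V)/(1 + X) (T(X, V) = X*X + ((V + (4 + 2*5**2))/(X + 1))*V = X**2 + ((V + (4 + 2*25))/(1 + X))*V = X**2 + ((V + (4 + 50))/(1 + X))*V = X**2 + ((V + 54)/(1 + X))*V = X**2 + ((54 + V)/(1 + X))*V = X**2 + V*(54 + V)/(1 + X))
12508*T(6, 1)**2 = 12508*((1**2 + 6**2 + 6**3 + 54*1)/(1 + 6))**2 = 12508*((1 + 36 + 216 + 54)/7)**2 = 12508*((1/7)*307)**2 = 12508*(307/7)**2 = 12508*(94249/49) = 1178866492/49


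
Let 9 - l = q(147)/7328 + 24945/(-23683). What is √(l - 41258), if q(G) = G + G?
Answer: I*√19411859278250869463/21693628 ≈ 203.1*I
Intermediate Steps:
q(G) = 2*G
l = 868887687/86774512 (l = 9 - ((2*147)/7328 + 24945/(-23683)) = 9 - (294*(1/7328) + 24945*(-1/23683)) = 9 - (147/3664 - 24945/23683) = 9 - 1*(-87917079/86774512) = 9 + 87917079/86774512 = 868887687/86774512 ≈ 10.013)
√(l - 41258) = √(868887687/86774512 - 41258) = √(-3579273928409/86774512) = I*√19411859278250869463/21693628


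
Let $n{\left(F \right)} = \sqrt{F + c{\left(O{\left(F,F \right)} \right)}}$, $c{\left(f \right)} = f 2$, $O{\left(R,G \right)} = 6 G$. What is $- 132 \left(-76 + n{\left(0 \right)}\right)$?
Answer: $10032$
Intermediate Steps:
$c{\left(f \right)} = 2 f$
$n{\left(F \right)} = \sqrt{13} \sqrt{F}$ ($n{\left(F \right)} = \sqrt{F + 2 \cdot 6 F} = \sqrt{F + 12 F} = \sqrt{13 F} = \sqrt{13} \sqrt{F}$)
$- 132 \left(-76 + n{\left(0 \right)}\right) = - 132 \left(-76 + \sqrt{13} \sqrt{0}\right) = - 132 \left(-76 + \sqrt{13} \cdot 0\right) = - 132 \left(-76 + 0\right) = \left(-132\right) \left(-76\right) = 10032$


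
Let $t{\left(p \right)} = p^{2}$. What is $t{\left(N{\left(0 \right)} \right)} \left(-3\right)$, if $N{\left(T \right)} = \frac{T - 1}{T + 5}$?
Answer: $- \frac{3}{25} \approx -0.12$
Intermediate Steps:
$N{\left(T \right)} = \frac{-1 + T}{5 + T}$
$t{\left(N{\left(0 \right)} \right)} \left(-3\right) = \left(\frac{-1 + 0}{5 + 0}\right)^{2} \left(-3\right) = \left(\frac{1}{5} \left(-1\right)\right)^{2} \left(-3\right) = \left(- \frac{1}{5}\right)^{2} \left(-3\right) = \frac{1}{25} \left(-3\right) = - \frac{3}{25}$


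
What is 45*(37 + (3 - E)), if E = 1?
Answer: 1755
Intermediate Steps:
45*(37 + (3 - E)) = 45*(37 + (3 - 1*1)) = 45*(37 + (3 - 1)) = 45*(37 + 2) = 45*39 = 1755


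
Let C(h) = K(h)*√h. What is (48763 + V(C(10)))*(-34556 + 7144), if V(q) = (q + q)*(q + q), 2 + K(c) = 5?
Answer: -1346559676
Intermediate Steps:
K(c) = 3 (K(c) = -2 + 5 = 3)
C(h) = 3*√h
V(q) = 4*q² (V(q) = (2*q)*(2*q) = 4*q²)
(48763 + V(C(10)))*(-34556 + 7144) = (48763 + 4*(3*√10)²)*(-34556 + 7144) = (48763 + 4*90)*(-27412) = (48763 + 360)*(-27412) = 49123*(-27412) = -1346559676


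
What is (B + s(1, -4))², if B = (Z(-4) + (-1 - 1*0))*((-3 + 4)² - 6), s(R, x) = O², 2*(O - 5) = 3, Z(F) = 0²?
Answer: 35721/16 ≈ 2232.6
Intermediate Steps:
Z(F) = 0
O = 13/2 (O = 5 + (½)*3 = 5 + 3/2 = 13/2 ≈ 6.5000)
s(R, x) = 169/4 (s(R, x) = (13/2)² = 169/4)
B = 5 (B = (0 + (-1 - 1*0))*((-3 + 4)² - 6) = (0 + (-1 + 0))*(1² - 6) = (0 - 1)*(1 - 6) = -1*(-5) = 5)
(B + s(1, -4))² = (5 + 169/4)² = (189/4)² = 35721/16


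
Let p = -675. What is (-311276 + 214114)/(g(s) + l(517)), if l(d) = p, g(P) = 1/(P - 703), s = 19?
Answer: 66458808/461701 ≈ 143.94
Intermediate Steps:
g(P) = 1/(-703 + P)
l(d) = -675
(-311276 + 214114)/(g(s) + l(517)) = (-311276 + 214114)/(1/(-703 + 19) - 675) = -97162/(1/(-684) - 675) = -97162/(-1/684 - 675) = -97162/(-461701/684) = -97162*(-684/461701) = 66458808/461701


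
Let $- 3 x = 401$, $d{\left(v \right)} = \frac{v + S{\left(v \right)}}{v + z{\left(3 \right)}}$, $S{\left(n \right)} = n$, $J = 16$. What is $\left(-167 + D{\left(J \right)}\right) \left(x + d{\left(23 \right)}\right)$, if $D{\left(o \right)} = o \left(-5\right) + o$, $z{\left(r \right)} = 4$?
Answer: $\frac{274351}{9} \approx 30483.0$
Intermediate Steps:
$d{\left(v \right)} = \frac{2 v}{4 + v}$ ($d{\left(v \right)} = \frac{v + v}{v + 4} = \frac{2 v}{4 + v}$)
$x = - \frac{401}{3}$ ($x = \left(- \frac{1}{3}\right) 401 = - \frac{401}{3} \approx -133.67$)
$D{\left(o \right)} = - 4 o$ ($D{\left(o \right)} = - 5 o + o = - 4 o$)
$\left(-167 + D{\left(J \right)}\right) \left(x + d{\left(23 \right)}\right) = \left(-167 - 64\right) \left(- \frac{401}{3} + 2 \cdot 23 \frac{1}{4 + 23}\right) = \left(-167 - 64\right) \left(- \frac{401}{3} + 2 \cdot 23 \cdot \frac{1}{27}\right) = - 231 \left(- \frac{401}{3} + 2 \cdot 23 \cdot \frac{1}{27}\right) = - 231 \left(- \frac{401}{3} + \frac{46}{27}\right) = \left(-231\right) \left(- \frac{3563}{27}\right) = \frac{274351}{9}$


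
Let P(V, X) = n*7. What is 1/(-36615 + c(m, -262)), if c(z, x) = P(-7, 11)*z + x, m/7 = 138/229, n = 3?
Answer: -229/8424547 ≈ -2.7182e-5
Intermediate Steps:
m = 966/229 (m = 7*(138/229) = 966/229 ≈ 4.2183)
P(V, X) = 21 (P(V, X) = 3*7 = 21)
c(z, x) = x + 21*z (c(z, x) = 21*z + x = x + 21*z)
1/(-36615 + c(m, -262)) = 1/(-36615 + (-262 + 21*(966/229))) = 1/(-36615 + (-262 + 20286/229)) = 1/(-36615 - 39712/229) = 1/(-8424547/229) = -229/8424547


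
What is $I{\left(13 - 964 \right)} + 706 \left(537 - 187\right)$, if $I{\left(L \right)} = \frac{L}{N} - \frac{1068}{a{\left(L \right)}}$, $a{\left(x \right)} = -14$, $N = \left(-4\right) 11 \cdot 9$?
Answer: $\frac{228393107}{924} \approx 2.4718 \cdot 10^{5}$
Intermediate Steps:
$N = -396$ ($N = \left(-44\right) 9 = -396$)
$I{\left(L \right)} = \frac{534}{7} - \frac{L}{396}$ ($I{\left(L \right)} = \frac{L}{-396} - \frac{1068}{-14} = L \left(- \frac{1}{396}\right) - - \frac{534}{7} = - \frac{L}{396} + \frac{534}{7} = \frac{534}{7} - \frac{L}{396}$)
$I{\left(13 - 964 \right)} + 706 \left(537 - 187\right) = \left(\frac{534}{7} - \frac{13 - 964}{396}\right) + 706 \left(537 - 187\right) = \left(\frac{534}{7} - - \frac{317}{132}\right) + 706 \cdot 350 = \left(\frac{534}{7} + \frac{317}{132}\right) + 247100 = \frac{72707}{924} + 247100 = \frac{228393107}{924}$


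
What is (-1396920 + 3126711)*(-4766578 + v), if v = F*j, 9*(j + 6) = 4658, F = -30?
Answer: -8271730251078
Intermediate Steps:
j = 4604/9 (j = -6 + (⅑)*4658 = -6 + 4658/9 = 4604/9 ≈ 511.56)
v = -46040/3 (v = -30*4604/9 = -46040/3 ≈ -15347.)
(-1396920 + 3126711)*(-4766578 + v) = (-1396920 + 3126711)*(-4766578 - 46040/3) = 1729791*(-14345774/3) = -8271730251078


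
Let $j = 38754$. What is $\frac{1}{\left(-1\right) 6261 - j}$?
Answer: $- \frac{1}{45015} \approx -2.2215 \cdot 10^{-5}$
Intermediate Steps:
$\frac{1}{\left(-1\right) 6261 - j} = \frac{1}{\left(-1\right) 6261 - 38754} = \frac{1}{-6261 - 38754} = \frac{1}{-45015} = - \frac{1}{45015}$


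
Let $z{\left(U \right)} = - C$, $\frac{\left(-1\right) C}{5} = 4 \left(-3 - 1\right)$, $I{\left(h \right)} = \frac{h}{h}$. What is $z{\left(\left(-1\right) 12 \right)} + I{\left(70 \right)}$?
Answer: $-79$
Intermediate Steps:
$I{\left(h \right)} = 1$
$C = 80$ ($C = - 5 \cdot 4 \left(-3 - 1\right) = - 5 \cdot 4 \left(-4\right) = \left(-5\right) \left(-16\right) = 80$)
$z{\left(U \right)} = -80$ ($z{\left(U \right)} = \left(-1\right) 80 = -80$)
$z{\left(\left(-1\right) 12 \right)} + I{\left(70 \right)} = -80 + 1 = -79$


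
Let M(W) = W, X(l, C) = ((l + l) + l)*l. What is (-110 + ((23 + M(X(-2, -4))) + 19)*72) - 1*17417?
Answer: -13639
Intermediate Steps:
X(l, C) = 3*l² (X(l, C) = (2*l + l)*l = (3*l)*l = 3*l²)
(-110 + ((23 + M(X(-2, -4))) + 19)*72) - 1*17417 = (-110 + ((23 + 3*(-2)²) + 19)*72) - 1*17417 = (-110 + ((23 + 3*4) + 19)*72) - 17417 = (-110 + ((23 + 12) + 19)*72) - 17417 = (-110 + (35 + 19)*72) - 17417 = (-110 + 54*72) - 17417 = (-110 + 3888) - 17417 = 3778 - 17417 = -13639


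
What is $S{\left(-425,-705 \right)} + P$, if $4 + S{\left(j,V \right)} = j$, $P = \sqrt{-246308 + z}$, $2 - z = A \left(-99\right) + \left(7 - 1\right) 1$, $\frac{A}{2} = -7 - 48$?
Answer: $-429 + 3 i \sqrt{28578} \approx -429.0 + 507.15 i$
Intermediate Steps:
$A = -110$ ($A = 2 \left(-7 - 48\right) = 2 \left(-55\right) = -110$)
$z = -10894$ ($z = 2 - \left(\left(-110\right) \left(-99\right) + \left(7 - 1\right) 1\right) = 2 - \left(10890 + 6 \cdot 1\right) = 2 - \left(10890 + 6\right) = 2 - 10896 = -10894$)
$P = 3 i \sqrt{28578}$ ($P = \sqrt{-246308 - 10894} = \sqrt{-257202} = 3 i \sqrt{28578} \approx 507.15 i$)
$S{\left(j,V \right)} = -4 + j$
$S{\left(-425,-705 \right)} + P = \left(-4 - 425\right) + 3 i \sqrt{28578} = -429 + 3 i \sqrt{28578}$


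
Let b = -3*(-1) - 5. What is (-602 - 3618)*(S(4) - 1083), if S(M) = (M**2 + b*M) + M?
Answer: 4519620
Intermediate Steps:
b = -2 (b = 3 - 5 = -2)
S(M) = M**2 - M (S(M) = (M**2 - 2*M) + M = M**2 - M)
(-602 - 3618)*(S(4) - 1083) = (-602 - 3618)*(4*(-1 + 4) - 1083) = -4220*(4*3 - 1083) = -4220*(12 - 1083) = -4220*(-1071) = 4519620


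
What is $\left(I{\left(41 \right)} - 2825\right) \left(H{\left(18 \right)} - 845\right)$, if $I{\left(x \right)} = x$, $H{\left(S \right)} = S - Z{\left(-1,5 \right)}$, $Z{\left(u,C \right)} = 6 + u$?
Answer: $2316288$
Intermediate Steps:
$H{\left(S \right)} = -5 + S$ ($H{\left(S \right)} = S - \left(6 - 1\right) = S - 5 = -5 + S$)
$\left(I{\left(41 \right)} - 2825\right) \left(H{\left(18 \right)} - 845\right) = \left(41 - 2825\right) \left(\left(-5 + 18\right) - 845\right) = - 2784 \left(13 - 845\right) = \left(-2784\right) \left(-832\right) = 2316288$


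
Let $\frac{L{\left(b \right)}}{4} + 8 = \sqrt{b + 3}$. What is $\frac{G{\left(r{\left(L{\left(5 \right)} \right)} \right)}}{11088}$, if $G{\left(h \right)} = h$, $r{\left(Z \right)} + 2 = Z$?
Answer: $- \frac{17}{5544} + \frac{\sqrt{2}}{1386} \approx -0.002046$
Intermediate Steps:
$L{\left(b \right)} = -32 + 4 \sqrt{3 + b}$ ($L{\left(b \right)} = -32 + 4 \sqrt{b + 3} = -32 + 4 \sqrt{3 + b}$)
$r{\left(Z \right)} = -2 + Z$
$\frac{G{\left(r{\left(L{\left(5 \right)} \right)} \right)}}{11088} = \frac{-2 - \left(32 - 4 \sqrt{3 + 5}\right)}{11088} = \left(-2 - \left(32 - 4 \sqrt{8}\right)\right) \frac{1}{11088} = \left(-2 - \left(32 - 4 \cdot 2 \sqrt{2}\right)\right) \frac{1}{11088} = \left(-2 - \left(32 - 8 \sqrt{2}\right)\right) \frac{1}{11088} = \left(-34 + 8 \sqrt{2}\right) \frac{1}{11088} = - \frac{17}{5544} + \frac{\sqrt{2}}{1386}$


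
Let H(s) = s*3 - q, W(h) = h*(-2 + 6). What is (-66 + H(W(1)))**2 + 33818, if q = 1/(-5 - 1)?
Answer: 1321777/36 ≈ 36716.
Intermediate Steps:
q = -1/6 (q = 1/(-6) = -1/6 ≈ -0.16667)
W(h) = 4*h (W(h) = h*4 = 4*h)
H(s) = 1/6 + 3*s (H(s) = s*3 - 1*(-1/6) = 3*s + 1/6 = 1/6 + 3*s)
(-66 + H(W(1)))**2 + 33818 = (-66 + (1/6 + 3*(4*1)))**2 + 33818 = (-66 + (1/6 + 3*4))**2 + 33818 = (-66 + (1/6 + 12))**2 + 33818 = (-66 + 73/6)**2 + 33818 = (-323/6)**2 + 33818 = 104329/36 + 33818 = 1321777/36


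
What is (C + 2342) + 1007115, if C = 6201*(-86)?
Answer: 476171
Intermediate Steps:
C = -533286
(C + 2342) + 1007115 = (-533286 + 2342) + 1007115 = -530944 + 1007115 = 476171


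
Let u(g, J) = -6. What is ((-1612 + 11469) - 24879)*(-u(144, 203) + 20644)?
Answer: -310204300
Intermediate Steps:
((-1612 + 11469) - 24879)*(-u(144, 203) + 20644) = ((-1612 + 11469) - 24879)*(-1*(-6) + 20644) = (9857 - 24879)*(6 + 20644) = -15022*20650 = -310204300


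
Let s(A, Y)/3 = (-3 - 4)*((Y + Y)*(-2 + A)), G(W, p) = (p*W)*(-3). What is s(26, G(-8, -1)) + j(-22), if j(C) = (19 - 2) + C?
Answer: 24187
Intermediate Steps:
j(C) = 17 + C
G(W, p) = -3*W*p (G(W, p) = (W*p)*(-3) = -3*W*p)
s(A, Y) = -42*Y*(-2 + A) (s(A, Y) = 3*((-3 - 4)*((Y + Y)*(-2 + A))) = 3*(-7*2*Y*(-2 + A)) = 3*(-14*Y*(-2 + A)) = -42*Y*(-2 + A))
s(26, G(-8, -1)) + j(-22) = 42*(-3*(-8)*(-1))*(2 - 1*26) + (17 - 22) = 42*(-24)*(2 - 26) - 5 = 42*(-24)*(-24) - 5 = 24192 - 5 = 24187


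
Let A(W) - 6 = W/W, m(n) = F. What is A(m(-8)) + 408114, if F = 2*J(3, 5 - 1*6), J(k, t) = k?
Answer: 408121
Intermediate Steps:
F = 6 (F = 2*3 = 6)
m(n) = 6
A(W) = 7 (A(W) = 6 + W/W = 6 + 1 = 7)
A(m(-8)) + 408114 = 7 + 408114 = 408121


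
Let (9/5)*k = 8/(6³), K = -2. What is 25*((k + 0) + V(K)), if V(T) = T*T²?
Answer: -48475/243 ≈ -199.49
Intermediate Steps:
k = 5/243 (k = 5*(8/(6³))/9 = 5*(8/216)/9 = 5*(8*(1/216))/9 = (5/9)*(1/27) = 5/243 ≈ 0.020576)
V(T) = T³
25*((k + 0) + V(K)) = 25*((5/243 + 0) + (-2)³) = 25*(5/243 - 8) = 25*(-1939/243) = -48475/243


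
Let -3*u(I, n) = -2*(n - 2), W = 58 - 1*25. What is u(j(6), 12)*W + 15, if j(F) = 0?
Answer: 235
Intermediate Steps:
W = 33 (W = 58 - 25 = 33)
u(I, n) = -4/3 + 2*n/3 (u(I, n) = -(-2)*(n - 2)/3 = -(-2)*(-2 + n)/3 = -(4 - 2*n)/3 = -4/3 + 2*n/3)
u(j(6), 12)*W + 15 = (-4/3 + (⅔)*12)*33 + 15 = (-4/3 + 8)*33 + 15 = (20/3)*33 + 15 = 220 + 15 = 235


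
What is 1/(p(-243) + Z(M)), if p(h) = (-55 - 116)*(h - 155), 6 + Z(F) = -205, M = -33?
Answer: 1/67847 ≈ 1.4739e-5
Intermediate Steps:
Z(F) = -211 (Z(F) = -6 - 205 = -211)
p(h) = 26505 - 171*h (p(h) = -171*(-155 + h) = 26505 - 171*h)
1/(p(-243) + Z(M)) = 1/((26505 - 171*(-243)) - 211) = 1/((26505 + 41553) - 211) = 1/(68058 - 211) = 1/67847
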